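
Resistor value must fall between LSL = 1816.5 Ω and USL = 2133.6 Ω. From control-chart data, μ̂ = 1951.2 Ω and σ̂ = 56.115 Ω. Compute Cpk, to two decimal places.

Cpu = (USL − μ̂) / (3σ̂) = (2133.6 − 1951.2) / (3 × 56.115) = 1.0835; Cpl = (μ̂ − LSL) / (3σ̂) = (1951.2 − 1816.5) / (3 × 56.115) = 0.8001; Cpk = min(Cpu, Cpl) = 0.8001

0.80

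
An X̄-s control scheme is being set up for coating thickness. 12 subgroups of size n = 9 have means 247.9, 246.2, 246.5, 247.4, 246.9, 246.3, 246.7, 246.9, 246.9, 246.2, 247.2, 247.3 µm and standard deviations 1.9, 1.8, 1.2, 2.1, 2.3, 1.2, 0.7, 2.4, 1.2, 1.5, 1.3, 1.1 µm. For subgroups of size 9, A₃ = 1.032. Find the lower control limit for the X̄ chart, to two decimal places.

245.26

X̄̄ = (247.9 + 246.2 + 246.5 + 247.4 + 246.9 + 246.3 + 246.7 + 246.9 + 246.9 + 246.2 + 247.2 + 247.3) / 12 = 246.8667
s̄ = (1.9 + 1.8 + 1.2 + 2.1 + 2.3 + 1.2 + 0.7 + 2.4 + 1.2 + 1.5 + 1.3 + 1.1) / 12 = 1.5583
LCL = X̄̄ − A₃·s̄ = 246.8667 − 1.032 × 1.5583 = 245.2585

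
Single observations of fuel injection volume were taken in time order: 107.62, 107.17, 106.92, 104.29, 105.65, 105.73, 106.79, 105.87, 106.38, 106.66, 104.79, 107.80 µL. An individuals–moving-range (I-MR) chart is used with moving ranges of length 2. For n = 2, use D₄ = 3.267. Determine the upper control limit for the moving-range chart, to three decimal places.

Moving ranges: 0.45, 0.25, 2.63, 1.36, 0.08, 1.06, 0.92, 0.51, 0.28, 1.87, 3.01; M̄R̄ = 12.4200 / 11 = 1.1291
UCL_MR = D₄·M̄R̄ = 3.267 × 1.1291 = 3.6887

3.689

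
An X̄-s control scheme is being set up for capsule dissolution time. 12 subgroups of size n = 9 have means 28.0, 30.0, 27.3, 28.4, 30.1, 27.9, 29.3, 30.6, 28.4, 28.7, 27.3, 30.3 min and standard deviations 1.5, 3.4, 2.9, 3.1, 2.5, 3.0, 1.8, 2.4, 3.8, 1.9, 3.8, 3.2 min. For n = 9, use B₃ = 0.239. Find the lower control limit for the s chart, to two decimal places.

0.66

s̄ = (1.5 + 3.4 + 2.9 + 3.1 + 2.5 + 3.0 + 1.8 + 2.4 + 3.8 + 1.9 + 3.8 + 3.2) / 12 = 2.7750
LCL_s = B₃·s̄ = 0.239 × 2.7750 = 0.6632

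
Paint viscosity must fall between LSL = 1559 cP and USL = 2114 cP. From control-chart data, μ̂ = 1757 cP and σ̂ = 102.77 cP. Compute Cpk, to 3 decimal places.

Cpu = (USL − μ̂) / (3σ̂) = (2114 − 1757) / (3 × 102.77) = 1.1579; Cpl = (μ̂ − LSL) / (3σ̂) = (1757 − 1559) / (3 × 102.77) = 0.6422; Cpk = min(Cpu, Cpl) = 0.6422

0.642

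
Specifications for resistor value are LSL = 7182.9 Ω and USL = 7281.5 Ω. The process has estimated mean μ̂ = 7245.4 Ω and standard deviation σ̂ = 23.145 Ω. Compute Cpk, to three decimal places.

Cpu = (USL − μ̂) / (3σ̂) = (7281.5 − 7245.4) / (3 × 23.145) = 0.5199; Cpl = (μ̂ − LSL) / (3σ̂) = (7245.4 − 7182.9) / (3 × 23.145) = 0.9001; Cpk = min(Cpu, Cpl) = 0.5199

0.520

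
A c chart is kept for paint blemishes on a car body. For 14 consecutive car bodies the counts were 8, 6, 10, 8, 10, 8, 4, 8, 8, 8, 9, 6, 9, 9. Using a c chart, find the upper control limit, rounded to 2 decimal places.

c̄ = (8 + 6 + 10 + 8 + 10 + 8 + 4 + 8 + 8 + 8 + 9 + 6 + 9 + 9) / 14 = 111 / 14 = 7.9286
UCL = c̄ + 3√c̄ = 7.9286 + 3 × √7.9286 = 7.9286 + 3 × 2.8158 = 16.3759

16.38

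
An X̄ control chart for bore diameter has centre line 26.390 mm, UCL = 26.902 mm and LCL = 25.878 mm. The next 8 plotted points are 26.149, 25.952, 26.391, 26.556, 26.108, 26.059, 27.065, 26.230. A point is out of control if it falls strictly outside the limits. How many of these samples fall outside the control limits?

1

Compare each point to [25.878, 26.902]: sample 7 = 27.065 > UCL.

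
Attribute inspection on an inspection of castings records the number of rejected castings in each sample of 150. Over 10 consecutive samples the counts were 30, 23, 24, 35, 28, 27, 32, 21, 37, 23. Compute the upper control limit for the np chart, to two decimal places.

p̄ = Σdᵢ / (k·n) = 280 / (10 × 150) = 0.18667
UCL = np̄ + 3·√(np̄(1−p̄)) = 28.0000 + 3 × √(28.0000×0.81333) = 28.0000 + 3 × 4.7721 = 42.3164

42.32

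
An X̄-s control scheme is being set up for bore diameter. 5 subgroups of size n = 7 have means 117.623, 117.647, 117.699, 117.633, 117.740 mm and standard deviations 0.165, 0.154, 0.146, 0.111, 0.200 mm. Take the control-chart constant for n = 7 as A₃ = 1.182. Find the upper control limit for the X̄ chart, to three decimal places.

X̄̄ = (117.623 + 117.647 + 117.699 + 117.633 + 117.740) / 5 = 117.6684
s̄ = (0.165 + 0.154 + 0.146 + 0.111 + 0.200) / 5 = 0.1552
UCL = X̄̄ + A₃·s̄ = 117.6684 + 1.182 × 0.1552 = 117.8518

117.852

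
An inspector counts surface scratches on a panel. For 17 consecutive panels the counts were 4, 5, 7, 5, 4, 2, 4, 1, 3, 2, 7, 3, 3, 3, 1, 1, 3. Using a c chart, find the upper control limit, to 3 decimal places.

8.953

c̄ = (4 + 5 + 7 + 5 + 4 + 2 + 4 + 1 + 3 + 2 + 7 + 3 + 3 + 3 + 1 + 1 + 3) / 17 = 58 / 17 = 3.4118
UCL = c̄ + 3√c̄ = 3.4118 + 3 × √3.4118 = 3.4118 + 3 × 1.8471 = 8.9531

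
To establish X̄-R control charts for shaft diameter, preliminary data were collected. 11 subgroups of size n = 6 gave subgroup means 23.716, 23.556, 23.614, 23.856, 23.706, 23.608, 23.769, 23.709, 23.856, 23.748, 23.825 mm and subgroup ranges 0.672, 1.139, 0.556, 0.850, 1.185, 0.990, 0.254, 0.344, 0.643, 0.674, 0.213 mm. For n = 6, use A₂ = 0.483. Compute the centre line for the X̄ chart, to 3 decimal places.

X̄̄ = (23.716 + 23.556 + 23.614 + 23.856 + 23.706 + 23.608 + 23.769 + 23.709 + 23.856 + 23.748 + 23.825) / 11 = 260.9630 / 11 = 23.7239
CL = X̄̄ = 23.7239

23.724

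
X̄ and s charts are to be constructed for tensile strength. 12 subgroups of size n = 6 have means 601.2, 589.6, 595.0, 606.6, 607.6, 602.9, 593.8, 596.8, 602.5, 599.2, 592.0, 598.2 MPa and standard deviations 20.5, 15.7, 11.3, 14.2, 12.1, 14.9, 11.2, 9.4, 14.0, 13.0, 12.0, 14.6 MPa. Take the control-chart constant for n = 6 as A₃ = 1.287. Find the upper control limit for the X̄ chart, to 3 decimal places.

X̄̄ = (601.2 + 589.6 + 595.0 + 606.6 + 607.6 + 602.9 + 593.8 + 596.8 + 602.5 + 599.2 + 592.0 + 598.2) / 12 = 598.7833
s̄ = (20.5 + 15.7 + 11.3 + 14.2 + 12.1 + 14.9 + 11.2 + 9.4 + 14.0 + 13.0 + 12.0 + 14.6) / 12 = 13.5750
UCL = X̄̄ + A₃·s̄ = 598.7833 + 1.287 × 13.5750 = 616.2544

616.254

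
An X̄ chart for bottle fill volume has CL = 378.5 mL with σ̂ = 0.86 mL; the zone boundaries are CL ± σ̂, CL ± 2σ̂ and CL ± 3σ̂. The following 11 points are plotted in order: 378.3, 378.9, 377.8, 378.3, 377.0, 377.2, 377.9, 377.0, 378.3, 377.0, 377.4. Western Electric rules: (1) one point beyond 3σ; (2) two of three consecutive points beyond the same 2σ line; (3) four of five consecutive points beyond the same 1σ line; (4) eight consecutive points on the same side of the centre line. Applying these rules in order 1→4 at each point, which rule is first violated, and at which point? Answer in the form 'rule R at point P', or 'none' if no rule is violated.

Zone of each point (C = within 1σ̂, B = 1σ̂–2σ̂, A = 2σ̂–3σ̂, * = beyond 3σ̂; sign = side of CL): 1:-C, 2:+C, 3:-C, 4:-C, 5:-B, 6:-B, 7:-C, 8:-B, 9:-C, 10:-B, 11:-B
Rule 4 (eight consecutive points on the same side of the centre line) is satisfied at point 10.

rule 4 at point 10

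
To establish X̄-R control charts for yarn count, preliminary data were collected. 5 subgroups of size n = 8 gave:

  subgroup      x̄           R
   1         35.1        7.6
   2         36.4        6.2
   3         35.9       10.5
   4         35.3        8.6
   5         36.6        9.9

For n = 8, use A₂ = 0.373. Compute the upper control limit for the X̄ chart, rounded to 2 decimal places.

X̄̄ = (35.1 + 36.4 + 35.9 + 35.3 + 36.6) / 5 = 179.3000 / 5 = 35.8600
R̄ = (7.6 + 6.2 + 10.5 + 8.6 + 9.9) / 5 = 42.8000 / 5 = 8.5600
UCL = X̄̄ + A₂·R̄ = 35.8600 + 0.373 × 8.5600 = 39.0529

39.05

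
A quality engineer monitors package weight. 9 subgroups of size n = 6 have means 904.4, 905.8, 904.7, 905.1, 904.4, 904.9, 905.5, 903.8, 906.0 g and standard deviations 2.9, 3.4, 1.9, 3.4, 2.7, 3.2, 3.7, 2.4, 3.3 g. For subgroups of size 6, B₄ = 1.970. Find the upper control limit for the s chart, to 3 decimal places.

s̄ = (2.9 + 3.4 + 1.9 + 3.4 + 2.7 + 3.2 + 3.7 + 2.4 + 3.3) / 9 = 2.9889
UCL_s = B₄·s̄ = 1.970 × 2.9889 = 5.8881

5.888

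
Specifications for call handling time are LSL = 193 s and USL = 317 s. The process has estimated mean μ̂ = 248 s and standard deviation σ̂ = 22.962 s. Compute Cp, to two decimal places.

Cp = (USL − LSL) / (6σ̂) = (317 − 193) / (6 × 22.962) = 124.0000 / 137.7720 = 0.9000

0.90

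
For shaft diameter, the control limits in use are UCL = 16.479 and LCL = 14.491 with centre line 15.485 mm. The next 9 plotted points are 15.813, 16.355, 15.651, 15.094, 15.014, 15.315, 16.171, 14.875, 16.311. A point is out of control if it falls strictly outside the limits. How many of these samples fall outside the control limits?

All 9 points lie within [14.491, 16.479].

0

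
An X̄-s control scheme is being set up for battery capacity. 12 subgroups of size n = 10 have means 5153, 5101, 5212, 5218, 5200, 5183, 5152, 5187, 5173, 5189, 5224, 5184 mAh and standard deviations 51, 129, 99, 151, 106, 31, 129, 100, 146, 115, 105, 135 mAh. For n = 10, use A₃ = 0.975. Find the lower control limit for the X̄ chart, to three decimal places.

5075.952

X̄̄ = (5153 + 5101 + 5212 + 5218 + 5200 + 5183 + 5152 + 5187 + 5173 + 5189 + 5224 + 5184) / 12 = 5181.3333
s̄ = (51 + 129 + 99 + 151 + 106 + 31 + 129 + 100 + 146 + 115 + 105 + 135) / 12 = 108.0833
LCL = X̄̄ − A₃·s̄ = 5181.3333 − 0.975 × 108.0833 = 5075.9521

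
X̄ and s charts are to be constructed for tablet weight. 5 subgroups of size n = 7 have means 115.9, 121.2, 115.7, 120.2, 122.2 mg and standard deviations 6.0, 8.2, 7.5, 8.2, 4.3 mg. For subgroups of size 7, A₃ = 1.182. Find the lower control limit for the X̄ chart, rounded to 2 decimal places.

X̄̄ = (115.9 + 121.2 + 115.7 + 120.2 + 122.2) / 5 = 119.0400
s̄ = (6.0 + 8.2 + 7.5 + 8.2 + 4.3) / 5 = 6.8400
LCL = X̄̄ − A₃·s̄ = 119.0400 − 1.182 × 6.8400 = 110.9551

110.96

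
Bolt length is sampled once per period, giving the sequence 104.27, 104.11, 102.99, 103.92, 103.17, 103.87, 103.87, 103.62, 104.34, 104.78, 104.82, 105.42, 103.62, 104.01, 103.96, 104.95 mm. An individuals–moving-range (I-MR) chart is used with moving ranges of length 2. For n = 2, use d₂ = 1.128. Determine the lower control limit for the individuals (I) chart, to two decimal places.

102.52

X̄ = (104.27 + 104.11 + 102.99 + 103.92 + 103.17 + 103.87 + 103.87 + 103.62 + 104.34 + 104.78 + 104.82 + 105.42 + 103.62 + 104.01 + 103.96 + 104.95) / 16 = 104.1075
Moving ranges: 0.16, 1.12, 0.93, 0.75, 0.70, 0.00, 0.25, 0.72, 0.44, 0.04, 0.60, 1.80, 0.39, 0.05, 0.99; M̄R̄ = 8.9400 / 15 = 0.5960
LCL = X̄ − 3·M̄R̄/d₂ = 104.1075 − 3 × 0.5960 / 1.128 = 102.5224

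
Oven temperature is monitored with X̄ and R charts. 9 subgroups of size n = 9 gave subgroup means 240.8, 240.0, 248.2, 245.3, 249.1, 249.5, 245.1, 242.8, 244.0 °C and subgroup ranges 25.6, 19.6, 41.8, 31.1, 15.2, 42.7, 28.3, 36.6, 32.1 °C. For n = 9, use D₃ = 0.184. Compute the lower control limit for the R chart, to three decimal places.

R̄ = (25.6 + 19.6 + 41.8 + 31.1 + 15.2 + 42.7 + 28.3 + 36.6 + 32.1) / 9 = 273.0000 / 9 = 30.3333
LCL_R = D₃·R̄ = 0.184 × 30.3333 = 5.5813

5.581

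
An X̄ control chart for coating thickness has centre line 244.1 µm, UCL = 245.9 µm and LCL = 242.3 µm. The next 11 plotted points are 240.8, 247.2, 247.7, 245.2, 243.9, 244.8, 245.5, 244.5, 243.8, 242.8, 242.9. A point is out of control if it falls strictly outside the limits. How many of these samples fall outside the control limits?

3

Compare each point to [242.3, 245.9]: sample 1 = 240.8 < LCL; sample 2 = 247.2 > UCL; sample 3 = 247.7 > UCL.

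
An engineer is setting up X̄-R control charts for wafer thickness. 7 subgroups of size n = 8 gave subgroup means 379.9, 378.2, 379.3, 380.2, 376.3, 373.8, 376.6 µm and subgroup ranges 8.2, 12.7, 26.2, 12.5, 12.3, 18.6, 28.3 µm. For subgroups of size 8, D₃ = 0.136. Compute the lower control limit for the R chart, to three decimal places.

2.308

R̄ = (8.2 + 12.7 + 26.2 + 12.5 + 12.3 + 18.6 + 28.3) / 7 = 118.8000 / 7 = 16.9714
LCL_R = D₃·R̄ = 0.136 × 16.9714 = 2.3081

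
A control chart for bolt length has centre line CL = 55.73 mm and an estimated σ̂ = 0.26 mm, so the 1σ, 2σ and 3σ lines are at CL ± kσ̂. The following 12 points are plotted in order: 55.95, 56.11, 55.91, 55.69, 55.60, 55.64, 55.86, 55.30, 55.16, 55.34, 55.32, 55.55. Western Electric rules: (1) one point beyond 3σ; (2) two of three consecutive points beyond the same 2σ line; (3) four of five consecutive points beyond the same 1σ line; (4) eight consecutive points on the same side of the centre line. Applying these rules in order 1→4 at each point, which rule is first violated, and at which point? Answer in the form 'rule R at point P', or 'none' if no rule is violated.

Zone of each point (C = within 1σ̂, B = 1σ̂–2σ̂, A = 2σ̂–3σ̂, * = beyond 3σ̂; sign = side of CL): 1:+C, 2:+B, 3:+C, 4:-C, 5:-C, 6:-C, 7:+C, 8:-B, 9:-A, 10:-B, 11:-B, 12:-C
Rule 3 (four of five consecutive points beyond the same 1σ limit) is satisfied at point 11.

rule 3 at point 11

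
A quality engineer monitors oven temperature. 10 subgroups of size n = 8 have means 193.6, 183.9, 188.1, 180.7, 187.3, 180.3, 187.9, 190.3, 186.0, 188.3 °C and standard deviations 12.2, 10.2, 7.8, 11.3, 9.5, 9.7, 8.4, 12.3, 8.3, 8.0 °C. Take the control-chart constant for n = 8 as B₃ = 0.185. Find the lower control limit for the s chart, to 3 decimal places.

1.807

s̄ = (12.2 + 10.2 + 7.8 + 11.3 + 9.5 + 9.7 + 8.4 + 12.3 + 8.3 + 8.0) / 10 = 9.7700
LCL_s = B₃·s̄ = 0.185 × 9.7700 = 1.8075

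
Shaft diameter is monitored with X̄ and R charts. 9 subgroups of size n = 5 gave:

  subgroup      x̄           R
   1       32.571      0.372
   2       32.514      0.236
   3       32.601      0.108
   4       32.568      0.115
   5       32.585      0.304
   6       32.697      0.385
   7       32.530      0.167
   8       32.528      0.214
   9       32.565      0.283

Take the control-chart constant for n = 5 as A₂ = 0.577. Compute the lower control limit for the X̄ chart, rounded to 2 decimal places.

32.43

X̄̄ = (32.571 + 32.514 + 32.601 + 32.568 + 32.585 + 32.697 + 32.530 + 32.528 + 32.565) / 9 = 293.1590 / 9 = 32.5732
R̄ = (0.372 + 0.236 + 0.108 + 0.115 + 0.304 + 0.385 + 0.167 + 0.214 + 0.283) / 9 = 2.1840 / 9 = 0.2427
LCL = X̄̄ − A₂·R̄ = 32.5732 − 0.577 × 0.2427 = 32.4332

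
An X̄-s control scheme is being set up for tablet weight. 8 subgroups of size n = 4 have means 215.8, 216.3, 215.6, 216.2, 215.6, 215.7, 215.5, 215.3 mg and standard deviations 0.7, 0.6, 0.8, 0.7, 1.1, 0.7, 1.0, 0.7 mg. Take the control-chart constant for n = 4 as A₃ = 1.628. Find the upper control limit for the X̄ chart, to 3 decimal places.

X̄̄ = (215.8 + 216.3 + 215.6 + 216.2 + 215.6 + 215.7 + 215.5 + 215.3) / 8 = 215.7500
s̄ = (0.7 + 0.6 + 0.8 + 0.7 + 1.1 + 0.7 + 1.0 + 0.7) / 8 = 0.7875
UCL = X̄̄ + A₃·s̄ = 215.7500 + 1.628 × 0.7875 = 217.0320

217.032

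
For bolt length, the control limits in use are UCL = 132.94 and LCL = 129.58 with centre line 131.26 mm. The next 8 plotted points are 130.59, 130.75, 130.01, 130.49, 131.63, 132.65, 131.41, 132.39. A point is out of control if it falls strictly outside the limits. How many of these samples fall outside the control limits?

All 8 points lie within [129.58, 132.94].

0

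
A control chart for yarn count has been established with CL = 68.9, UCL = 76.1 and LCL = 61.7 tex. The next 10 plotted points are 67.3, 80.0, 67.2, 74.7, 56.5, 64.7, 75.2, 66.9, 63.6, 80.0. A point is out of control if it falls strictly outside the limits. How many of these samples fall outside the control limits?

Compare each point to [61.7, 76.1]: sample 2 = 80.0 > UCL; sample 5 = 56.5 < LCL; sample 10 = 80.0 > UCL.

3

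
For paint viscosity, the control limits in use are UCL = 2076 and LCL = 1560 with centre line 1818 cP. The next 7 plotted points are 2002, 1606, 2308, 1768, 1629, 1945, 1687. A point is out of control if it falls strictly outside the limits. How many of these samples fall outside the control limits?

1

Compare each point to [1560, 2076]: sample 3 = 2308 > UCL.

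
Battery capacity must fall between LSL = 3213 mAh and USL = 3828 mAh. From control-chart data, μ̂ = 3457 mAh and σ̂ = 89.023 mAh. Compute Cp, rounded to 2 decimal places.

Cp = (USL − LSL) / (6σ̂) = (3828 − 3213) / (6 × 89.023) = 615.0000 / 534.1380 = 1.1514

1.15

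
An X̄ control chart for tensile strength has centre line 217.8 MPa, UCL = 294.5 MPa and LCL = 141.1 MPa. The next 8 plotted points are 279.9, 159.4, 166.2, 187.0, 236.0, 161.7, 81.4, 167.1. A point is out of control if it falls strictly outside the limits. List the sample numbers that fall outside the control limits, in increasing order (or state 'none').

7

Compare each point to [141.1, 294.5]: sample 7 = 81.4 < LCL.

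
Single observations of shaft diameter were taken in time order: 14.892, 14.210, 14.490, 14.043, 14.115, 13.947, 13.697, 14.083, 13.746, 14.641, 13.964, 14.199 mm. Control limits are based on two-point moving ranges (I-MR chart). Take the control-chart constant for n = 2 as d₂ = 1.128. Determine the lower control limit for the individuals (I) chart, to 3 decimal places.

X̄ = (14.892 + 14.210 + 14.490 + 14.043 + 14.115 + 13.947 + 13.697 + 14.083 + 13.746 + 14.641 + 13.964 + 14.199) / 12 = 14.1689
Moving ranges: 0.682, 0.280, 0.447, 0.072, 0.168, 0.250, 0.386, 0.337, 0.895, 0.677, 0.235; M̄R̄ = 4.4290 / 11 = 0.4026
LCL = X̄ − 3·M̄R̄/d₂ = 14.1689 − 3 × 0.4026 / 1.128 = 13.0981

13.098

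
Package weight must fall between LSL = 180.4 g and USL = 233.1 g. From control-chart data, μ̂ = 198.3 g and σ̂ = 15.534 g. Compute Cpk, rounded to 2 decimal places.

Cpu = (USL − μ̂) / (3σ̂) = (233.1 − 198.3) / (3 × 15.534) = 0.7467; Cpl = (μ̂ − LSL) / (3σ̂) = (198.3 − 180.4) / (3 × 15.534) = 0.3841; Cpk = min(Cpu, Cpl) = 0.3841

0.38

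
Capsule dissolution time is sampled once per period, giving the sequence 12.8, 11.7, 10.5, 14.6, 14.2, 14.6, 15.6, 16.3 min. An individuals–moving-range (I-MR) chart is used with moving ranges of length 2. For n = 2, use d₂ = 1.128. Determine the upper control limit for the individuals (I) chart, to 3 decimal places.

17.169

X̄ = (12.8 + 11.7 + 10.5 + 14.6 + 14.2 + 14.6 + 15.6 + 16.3) / 8 = 13.7875
Moving ranges: 1.1, 1.2, 4.1, 0.4, 0.4, 1.0, 0.7; M̄R̄ = 8.9000 / 7 = 1.2714
UCL = X̄ + 3·M̄R̄/d₂ = 13.7875 + 3 × 1.2714 / 1.128 = 17.1690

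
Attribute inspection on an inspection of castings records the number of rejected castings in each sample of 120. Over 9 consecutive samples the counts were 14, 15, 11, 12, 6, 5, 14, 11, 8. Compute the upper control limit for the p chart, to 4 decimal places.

0.1668

p̄ = Σdᵢ / (k·n) = 96 / (9 × 120) = 0.08889
UCL = p̄ + 3·√(p̄(1−p̄)/n) = 0.08889 + 3 × √(0.08889×0.91111/120) = 0.08889 + 3 × 0.02598 = 0.16683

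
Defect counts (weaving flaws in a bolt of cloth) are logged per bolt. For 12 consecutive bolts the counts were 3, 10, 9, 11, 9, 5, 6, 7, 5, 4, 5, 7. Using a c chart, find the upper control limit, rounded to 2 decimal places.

c̄ = (3 + 10 + 9 + 11 + 9 + 5 + 6 + 7 + 5 + 4 + 5 + 7) / 12 = 81 / 12 = 6.7500
UCL = c̄ + 3√c̄ = 6.7500 + 3 × √6.7500 = 6.7500 + 3 × 2.5981 = 14.5442

14.54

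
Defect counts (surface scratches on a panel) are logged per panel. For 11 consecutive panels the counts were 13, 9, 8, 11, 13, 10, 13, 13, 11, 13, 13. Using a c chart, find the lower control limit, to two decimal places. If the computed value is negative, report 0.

c̄ = (13 + 9 + 8 + 11 + 13 + 10 + 13 + 13 + 11 + 13 + 13) / 11 = 127 / 11 = 11.5455
LCL = c̄ − 3√c̄ = 11.5455 − 3 × 3.3979 = 1.3519

1.35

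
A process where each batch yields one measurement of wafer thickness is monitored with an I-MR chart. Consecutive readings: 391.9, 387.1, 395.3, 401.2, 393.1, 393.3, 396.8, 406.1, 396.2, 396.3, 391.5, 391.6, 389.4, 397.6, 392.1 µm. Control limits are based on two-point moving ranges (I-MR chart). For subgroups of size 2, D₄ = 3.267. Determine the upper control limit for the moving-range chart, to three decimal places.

Moving ranges: 4.8, 8.2, 5.9, 8.1, 0.2, 3.5, 9.3, 9.9, 0.1, 4.8, 0.1, 2.2, 8.2, 5.5; M̄R̄ = 70.8000 / 14 = 5.0571
UCL_MR = D₄·M̄R̄ = 3.267 × 5.0571 = 16.5217

16.522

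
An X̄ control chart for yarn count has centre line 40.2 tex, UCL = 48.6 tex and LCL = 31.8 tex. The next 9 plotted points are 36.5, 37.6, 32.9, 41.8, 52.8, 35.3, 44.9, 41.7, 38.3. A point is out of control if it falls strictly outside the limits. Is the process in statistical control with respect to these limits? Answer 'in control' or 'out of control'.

out of control

Compare each point to [31.8, 48.6]: sample 5 = 52.8 > UCL.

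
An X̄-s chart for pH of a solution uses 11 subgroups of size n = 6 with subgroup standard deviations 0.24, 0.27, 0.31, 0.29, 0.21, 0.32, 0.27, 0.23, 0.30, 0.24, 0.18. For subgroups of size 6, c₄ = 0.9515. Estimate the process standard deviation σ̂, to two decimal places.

0.27

s̄ = (0.24 + 0.27 + 0.31 + 0.29 + 0.21 + 0.32 + 0.27 + 0.23 + 0.30 + 0.24 + 0.18) / 11 = 0.2600
σ̂ = s̄ / c₄ = 0.2600 / 0.9515 = 0.2733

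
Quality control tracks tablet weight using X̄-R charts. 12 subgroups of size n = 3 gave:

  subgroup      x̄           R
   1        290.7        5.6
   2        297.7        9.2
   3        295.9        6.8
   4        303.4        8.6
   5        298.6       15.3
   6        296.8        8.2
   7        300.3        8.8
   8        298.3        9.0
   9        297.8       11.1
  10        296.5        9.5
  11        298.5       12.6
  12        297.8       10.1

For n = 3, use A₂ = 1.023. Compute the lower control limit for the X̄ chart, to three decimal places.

287.905

X̄̄ = (290.7 + 297.7 + 295.9 + 303.4 + 298.6 + 296.8 + 300.3 + 298.3 + 297.8 + 296.5 + 298.5 + 297.8) / 12 = 3572.3000 / 12 = 297.6917
R̄ = (5.6 + 9.2 + 6.8 + 8.6 + 15.3 + 8.2 + 8.8 + 9.0 + 11.1 + 9.5 + 12.6 + 10.1) / 12 = 114.8000 / 12 = 9.5667
LCL = X̄̄ − A₂·R̄ = 297.6917 − 1.023 × 9.5667 = 287.9050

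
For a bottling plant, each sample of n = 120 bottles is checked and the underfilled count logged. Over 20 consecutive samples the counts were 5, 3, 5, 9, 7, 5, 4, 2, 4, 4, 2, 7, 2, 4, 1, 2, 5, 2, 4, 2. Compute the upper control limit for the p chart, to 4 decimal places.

p̄ = Σdᵢ / (k·n) = 79 / (20 × 120) = 0.03292
UCL = p̄ + 3·√(p̄(1−p̄)/n) = 0.03292 + 3 × √(0.03292×0.96708/120) = 0.03292 + 3 × 0.01629 = 0.08178

0.0818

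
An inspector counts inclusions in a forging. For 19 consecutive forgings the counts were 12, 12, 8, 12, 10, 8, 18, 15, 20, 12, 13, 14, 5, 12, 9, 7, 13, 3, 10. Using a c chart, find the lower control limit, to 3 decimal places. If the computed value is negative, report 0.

c̄ = (12 + 12 + 8 + 12 + 10 + 8 + 18 + 15 + 20 + 12 + 13 + 14 + 5 + 12 + 9 + 7 + 13 + 3 + 10) / 19 = 213 / 19 = 11.2105
LCL = c̄ − 3√c̄ = 11.2105 − 3 × 3.3482 = 1.1659

1.166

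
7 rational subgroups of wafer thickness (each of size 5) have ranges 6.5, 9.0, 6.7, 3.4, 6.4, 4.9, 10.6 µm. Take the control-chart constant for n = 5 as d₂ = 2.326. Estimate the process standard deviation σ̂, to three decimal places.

R̄ = (6.5 + 9.0 + 6.7 + 3.4 + 6.4 + 4.9 + 10.6) / 7 = 6.7857
σ̂ = R̄ / d₂ = 6.7857 / 2.326 = 2.9173

2.917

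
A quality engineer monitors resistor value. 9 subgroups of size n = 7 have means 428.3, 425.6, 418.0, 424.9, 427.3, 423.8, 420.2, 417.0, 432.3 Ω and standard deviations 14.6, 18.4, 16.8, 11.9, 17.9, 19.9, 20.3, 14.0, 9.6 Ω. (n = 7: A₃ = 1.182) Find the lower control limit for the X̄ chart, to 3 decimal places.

X̄̄ = (428.3 + 425.6 + 418.0 + 424.9 + 427.3 + 423.8 + 420.2 + 417.0 + 432.3) / 9 = 424.1556
s̄ = (14.6 + 18.4 + 16.8 + 11.9 + 17.9 + 19.9 + 20.3 + 14.0 + 9.6) / 9 = 15.9333
LCL = X̄̄ − A₃·s̄ = 424.1556 − 1.182 × 15.9333 = 405.3224

405.322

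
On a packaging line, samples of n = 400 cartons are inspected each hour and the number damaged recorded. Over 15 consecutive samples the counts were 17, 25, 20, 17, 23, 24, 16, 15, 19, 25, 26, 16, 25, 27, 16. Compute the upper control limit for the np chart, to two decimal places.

34.03

p̄ = Σdᵢ / (k·n) = 311 / (15 × 400) = 0.05183
UCL = np̄ + 3·√(np̄(1−p̄)) = 20.7333 + 3 × √(20.7333×0.94817) = 20.7333 + 3 × 4.4338 = 34.0348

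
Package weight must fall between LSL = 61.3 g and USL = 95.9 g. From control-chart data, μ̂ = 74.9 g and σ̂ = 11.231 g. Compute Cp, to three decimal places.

0.513

Cp = (USL − LSL) / (6σ̂) = (95.9 − 61.3) / (6 × 11.231) = 34.6000 / 67.3860 = 0.5135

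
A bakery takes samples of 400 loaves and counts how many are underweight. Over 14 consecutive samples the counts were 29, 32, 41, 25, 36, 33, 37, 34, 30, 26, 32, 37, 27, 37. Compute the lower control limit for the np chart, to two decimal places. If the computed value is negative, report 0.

p̄ = Σdᵢ / (k·n) = 456 / (14 × 400) = 0.08143
LCL = np̄ − 3·√(np̄(1−p̄)) = 32.5714 − 3 × 5.4698 = 16.1619

16.16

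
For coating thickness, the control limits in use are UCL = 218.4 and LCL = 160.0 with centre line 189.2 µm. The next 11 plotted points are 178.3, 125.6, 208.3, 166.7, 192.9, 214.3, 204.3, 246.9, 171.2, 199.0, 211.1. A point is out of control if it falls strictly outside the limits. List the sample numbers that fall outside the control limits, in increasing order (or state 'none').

2, 8

Compare each point to [160.0, 218.4]: sample 2 = 125.6 < LCL; sample 8 = 246.9 > UCL.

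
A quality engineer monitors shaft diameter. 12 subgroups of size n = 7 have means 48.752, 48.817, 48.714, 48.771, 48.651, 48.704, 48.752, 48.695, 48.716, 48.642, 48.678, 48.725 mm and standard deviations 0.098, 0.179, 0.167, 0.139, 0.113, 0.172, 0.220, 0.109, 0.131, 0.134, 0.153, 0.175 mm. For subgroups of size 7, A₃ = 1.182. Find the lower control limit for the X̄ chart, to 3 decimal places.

48.542

X̄̄ = (48.752 + 48.817 + 48.714 + 48.771 + 48.651 + 48.704 + 48.752 + 48.695 + 48.716 + 48.642 + 48.678 + 48.725) / 12 = 48.7181
s̄ = (0.098 + 0.179 + 0.167 + 0.139 + 0.113 + 0.172 + 0.220 + 0.109 + 0.131 + 0.134 + 0.153 + 0.175) / 12 = 0.1492
LCL = X̄̄ − A₃·s̄ = 48.7181 − 1.182 × 0.1492 = 48.5418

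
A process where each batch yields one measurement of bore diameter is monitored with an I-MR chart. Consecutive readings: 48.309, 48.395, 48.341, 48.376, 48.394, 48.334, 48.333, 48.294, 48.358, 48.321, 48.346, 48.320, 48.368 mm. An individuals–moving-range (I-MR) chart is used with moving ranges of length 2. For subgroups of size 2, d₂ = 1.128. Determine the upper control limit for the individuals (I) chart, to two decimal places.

X̄ = (48.309 + 48.395 + 48.341 + 48.376 + 48.394 + 48.334 + 48.333 + 48.294 + 48.358 + 48.321 + 48.346 + 48.320 + 48.368) / 13 = 48.3453
Moving ranges: 0.086, 0.054, 0.035, 0.018, 0.060, 0.001, 0.039, 0.064, 0.037, 0.025, 0.026, 0.048; M̄R̄ = 0.4930 / 12 = 0.0411
UCL = X̄ + 3·M̄R̄/d₂ = 48.3453 + 3 × 0.0411 / 1.128 = 48.4546

48.45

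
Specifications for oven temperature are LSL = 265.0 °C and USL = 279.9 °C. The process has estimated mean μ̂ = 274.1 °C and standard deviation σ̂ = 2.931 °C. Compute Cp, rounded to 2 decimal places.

Cp = (USL − LSL) / (6σ̂) = (279.9 − 265.0) / (6 × 2.931) = 14.9000 / 17.5860 = 0.8473

0.85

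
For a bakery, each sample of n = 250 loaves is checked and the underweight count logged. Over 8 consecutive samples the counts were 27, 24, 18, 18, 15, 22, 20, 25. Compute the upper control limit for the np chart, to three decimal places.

34.318

p̄ = Σdᵢ / (k·n) = 169 / (8 × 250) = 0.08450
UCL = np̄ + 3·√(np̄(1−p̄)) = 21.1250 + 3 × √(21.1250×0.91550) = 21.1250 + 3 × 4.3977 = 34.3182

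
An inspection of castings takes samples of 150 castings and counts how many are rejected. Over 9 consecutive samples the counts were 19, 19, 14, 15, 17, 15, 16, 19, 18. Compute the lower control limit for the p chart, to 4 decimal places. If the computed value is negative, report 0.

p̄ = Σdᵢ / (k·n) = 152 / (9 × 150) = 0.11259
LCL = p̄ − 3·√(p̄(1−p̄)/n) = 0.11259 − 3 × 0.02581 = 0.03517

0.0352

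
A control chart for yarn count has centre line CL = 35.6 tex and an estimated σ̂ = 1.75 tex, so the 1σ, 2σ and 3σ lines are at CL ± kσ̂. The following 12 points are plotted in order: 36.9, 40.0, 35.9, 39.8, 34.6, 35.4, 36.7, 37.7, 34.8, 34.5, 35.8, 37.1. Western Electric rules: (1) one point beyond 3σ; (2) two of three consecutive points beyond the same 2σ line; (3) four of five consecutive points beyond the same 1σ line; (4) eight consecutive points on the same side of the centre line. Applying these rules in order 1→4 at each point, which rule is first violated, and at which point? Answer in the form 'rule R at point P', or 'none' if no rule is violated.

rule 2 at point 4

Zone of each point (C = within 1σ̂, B = 1σ̂–2σ̂, A = 2σ̂–3σ̂, * = beyond 3σ̂; sign = side of CL): 1:+C, 2:+A, 3:+C, 4:+A, 5:-C, 6:-C, 7:+C, 8:+B, 9:-C, 10:-C, 11:+C, 12:+C
Rule 2 (two of three consecutive points beyond the same 2σ limit) is satisfied at point 4.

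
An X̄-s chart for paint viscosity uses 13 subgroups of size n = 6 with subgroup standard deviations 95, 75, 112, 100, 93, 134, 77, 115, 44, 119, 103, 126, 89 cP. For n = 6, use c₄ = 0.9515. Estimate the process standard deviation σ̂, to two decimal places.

s̄ = (95 + 75 + 112 + 100 + 93 + 134 + 77 + 115 + 44 + 119 + 103 + 126 + 89) / 13 = 98.6154
σ̂ = s̄ / c₄ = 98.6154 / 0.9515 = 103.6420

103.64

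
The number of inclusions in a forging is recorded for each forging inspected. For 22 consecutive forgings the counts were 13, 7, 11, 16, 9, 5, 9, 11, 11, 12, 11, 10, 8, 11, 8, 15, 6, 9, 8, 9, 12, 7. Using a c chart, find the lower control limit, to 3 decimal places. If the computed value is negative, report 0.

0.465

c̄ = (13 + 7 + 11 + 16 + 9 + 5 + 9 + 11 + 11 + 12 + 11 + 10 + 8 + 11 + 8 + 15 + 6 + 9 + 8 + 9 + 12 + 7) / 22 = 218 / 22 = 9.9091
LCL = c̄ − 3√c̄ = 9.9091 − 3 × 3.1479 = 0.4655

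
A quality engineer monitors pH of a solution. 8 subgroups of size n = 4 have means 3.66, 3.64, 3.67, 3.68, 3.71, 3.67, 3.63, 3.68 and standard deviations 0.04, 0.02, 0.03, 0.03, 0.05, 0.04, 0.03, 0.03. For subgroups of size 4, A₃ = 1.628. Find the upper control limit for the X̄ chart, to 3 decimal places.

3.722

X̄̄ = (3.66 + 3.64 + 3.67 + 3.68 + 3.71 + 3.67 + 3.63 + 3.68) / 8 = 3.6675
s̄ = (0.04 + 0.02 + 0.03 + 0.03 + 0.05 + 0.04 + 0.03 + 0.03) / 8 = 0.0338
UCL = X̄̄ + A₃·s̄ = 3.6675 + 1.628 × 0.0338 = 3.7224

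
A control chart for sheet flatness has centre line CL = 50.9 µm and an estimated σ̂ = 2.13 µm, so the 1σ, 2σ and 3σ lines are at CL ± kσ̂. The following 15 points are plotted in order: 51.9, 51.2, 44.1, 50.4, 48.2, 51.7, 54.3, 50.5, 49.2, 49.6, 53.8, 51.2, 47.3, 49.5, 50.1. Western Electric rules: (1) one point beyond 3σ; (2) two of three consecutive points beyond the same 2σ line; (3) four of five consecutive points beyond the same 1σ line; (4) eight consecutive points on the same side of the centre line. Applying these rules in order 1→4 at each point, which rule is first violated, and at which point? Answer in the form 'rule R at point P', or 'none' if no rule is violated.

rule 1 at point 3

Zone of each point (C = within 1σ̂, B = 1σ̂–2σ̂, A = 2σ̂–3σ̂, * = beyond 3σ̂; sign = side of CL): 1:+C, 2:+C, 3:-*, 4:-C, 5:-B, 6:+C, 7:+B, 8:-C, 9:-C, 10:-C, 11:+B, 12:+C, 13:-B, 14:-C, 15:-C
Rule 1 (one point beyond the 3σ limits) is satisfied at point 3.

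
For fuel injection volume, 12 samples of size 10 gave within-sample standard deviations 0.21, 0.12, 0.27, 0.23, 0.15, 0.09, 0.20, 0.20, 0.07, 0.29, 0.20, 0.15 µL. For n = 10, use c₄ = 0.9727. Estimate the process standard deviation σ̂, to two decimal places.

s̄ = (0.21 + 0.12 + 0.27 + 0.23 + 0.15 + 0.09 + 0.20 + 0.20 + 0.07 + 0.29 + 0.20 + 0.15) / 12 = 0.1817
σ̂ = s̄ / c₄ = 0.1817 / 0.9727 = 0.1868

0.19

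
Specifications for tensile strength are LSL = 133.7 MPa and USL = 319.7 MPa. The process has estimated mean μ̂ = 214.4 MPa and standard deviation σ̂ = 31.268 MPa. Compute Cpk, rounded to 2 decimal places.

Cpu = (USL − μ̂) / (3σ̂) = (319.7 − 214.4) / (3 × 31.268) = 1.1226; Cpl = (μ̂ − LSL) / (3σ̂) = (214.4 − 133.7) / (3 × 31.268) = 0.8603; Cpk = min(Cpu, Cpl) = 0.8603

0.86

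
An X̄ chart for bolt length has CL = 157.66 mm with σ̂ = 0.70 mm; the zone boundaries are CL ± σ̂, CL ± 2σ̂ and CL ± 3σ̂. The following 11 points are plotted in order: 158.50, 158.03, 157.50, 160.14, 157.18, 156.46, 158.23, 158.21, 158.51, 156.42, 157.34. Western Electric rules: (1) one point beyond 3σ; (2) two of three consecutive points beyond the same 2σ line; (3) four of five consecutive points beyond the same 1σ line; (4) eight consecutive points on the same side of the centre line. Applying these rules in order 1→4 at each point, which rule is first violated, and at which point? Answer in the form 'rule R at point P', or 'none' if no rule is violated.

Zone of each point (C = within 1σ̂, B = 1σ̂–2σ̂, A = 2σ̂–3σ̂, * = beyond 3σ̂; sign = side of CL): 1:+B, 2:+C, 3:-C, 4:+*, 5:-C, 6:-B, 7:+C, 8:+C, 9:+B, 10:-B, 11:-C
Rule 1 (one point beyond the 3σ limits) is satisfied at point 4.

rule 1 at point 4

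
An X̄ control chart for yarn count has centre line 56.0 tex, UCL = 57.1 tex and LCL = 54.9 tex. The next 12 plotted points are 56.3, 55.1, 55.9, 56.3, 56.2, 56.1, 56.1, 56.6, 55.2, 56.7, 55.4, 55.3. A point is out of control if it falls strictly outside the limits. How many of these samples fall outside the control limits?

0

All 12 points lie within [54.9, 57.1].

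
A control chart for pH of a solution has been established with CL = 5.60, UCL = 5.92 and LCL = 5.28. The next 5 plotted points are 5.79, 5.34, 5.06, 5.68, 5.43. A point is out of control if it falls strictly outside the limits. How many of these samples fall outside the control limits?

Compare each point to [5.28, 5.92]: sample 3 = 5.06 < LCL.

1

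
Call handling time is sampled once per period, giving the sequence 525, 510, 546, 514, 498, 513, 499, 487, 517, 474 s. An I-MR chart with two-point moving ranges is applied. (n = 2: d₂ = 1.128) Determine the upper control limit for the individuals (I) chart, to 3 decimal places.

X̄ = (525 + 510 + 546 + 514 + 498 + 513 + 499 + 487 + 517 + 474) / 10 = 508.3000
Moving ranges: 15, 36, 32, 16, 15, 14, 12, 30, 43; M̄R̄ = 213.0000 / 9 = 23.6667
UCL = X̄ + 3·M̄R̄/d₂ = 508.3000 + 3 × 23.6667 / 1.128 = 571.2433

571.243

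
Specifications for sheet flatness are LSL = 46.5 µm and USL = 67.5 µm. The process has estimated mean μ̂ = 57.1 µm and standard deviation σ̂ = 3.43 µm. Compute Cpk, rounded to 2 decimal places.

Cpu = (USL − μ̂) / (3σ̂) = (67.5 − 57.1) / (3 × 3.43) = 1.0107; Cpl = (μ̂ − LSL) / (3σ̂) = (57.1 − 46.5) / (3 × 3.43) = 1.0301; Cpk = min(Cpu, Cpl) = 1.0107

1.01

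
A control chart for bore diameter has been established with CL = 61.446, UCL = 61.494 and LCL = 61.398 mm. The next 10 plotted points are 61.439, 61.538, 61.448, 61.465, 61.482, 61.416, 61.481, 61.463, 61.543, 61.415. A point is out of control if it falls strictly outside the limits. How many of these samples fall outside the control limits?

2

Compare each point to [61.398, 61.494]: sample 2 = 61.538 > UCL; sample 9 = 61.543 > UCL.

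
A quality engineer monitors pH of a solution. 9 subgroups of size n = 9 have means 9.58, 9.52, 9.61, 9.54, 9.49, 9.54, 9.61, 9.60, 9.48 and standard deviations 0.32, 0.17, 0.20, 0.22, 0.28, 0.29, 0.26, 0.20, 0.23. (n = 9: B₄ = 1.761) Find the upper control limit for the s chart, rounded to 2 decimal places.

0.42

s̄ = (0.32 + 0.17 + 0.20 + 0.22 + 0.28 + 0.29 + 0.26 + 0.20 + 0.23) / 9 = 0.2411
UCL_s = B₄·s̄ = 1.761 × 0.2411 = 0.4246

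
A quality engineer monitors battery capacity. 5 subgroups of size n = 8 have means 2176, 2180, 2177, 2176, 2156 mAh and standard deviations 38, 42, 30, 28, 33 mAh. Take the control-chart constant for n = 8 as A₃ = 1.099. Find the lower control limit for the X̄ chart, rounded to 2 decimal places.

2135.41

X̄̄ = (2176 + 2180 + 2177 + 2176 + 2156) / 5 = 2173.0000
s̄ = (38 + 42 + 30 + 28 + 33) / 5 = 34.2000
LCL = X̄̄ − A₃·s̄ = 2173.0000 − 1.099 × 34.2000 = 2135.4142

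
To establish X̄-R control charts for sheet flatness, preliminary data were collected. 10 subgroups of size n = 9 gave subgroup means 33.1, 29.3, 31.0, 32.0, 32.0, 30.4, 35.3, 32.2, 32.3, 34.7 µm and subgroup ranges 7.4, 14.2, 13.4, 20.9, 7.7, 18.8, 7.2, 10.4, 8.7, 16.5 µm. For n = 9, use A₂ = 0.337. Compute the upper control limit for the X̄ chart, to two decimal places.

36.45

X̄̄ = (33.1 + 29.3 + 31.0 + 32.0 + 32.0 + 30.4 + 35.3 + 32.2 + 32.3 + 34.7) / 10 = 322.3000 / 10 = 32.2300
R̄ = (7.4 + 14.2 + 13.4 + 20.9 + 7.7 + 18.8 + 7.2 + 10.4 + 8.7 + 16.5) / 10 = 125.2000 / 10 = 12.5200
UCL = X̄̄ + A₂·R̄ = 32.2300 + 0.337 × 12.5200 = 36.4492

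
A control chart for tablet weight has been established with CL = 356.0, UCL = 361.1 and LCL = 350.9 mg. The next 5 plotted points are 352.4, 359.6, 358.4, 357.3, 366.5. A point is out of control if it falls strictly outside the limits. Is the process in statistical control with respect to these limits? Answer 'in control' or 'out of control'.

Compare each point to [350.9, 361.1]: sample 5 = 366.5 > UCL.

out of control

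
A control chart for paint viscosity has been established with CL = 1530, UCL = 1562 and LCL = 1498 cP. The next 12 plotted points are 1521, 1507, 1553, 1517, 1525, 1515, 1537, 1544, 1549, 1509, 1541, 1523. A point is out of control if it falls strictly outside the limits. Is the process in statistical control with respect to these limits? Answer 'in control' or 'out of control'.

All 12 points lie within [1498, 1562].

in control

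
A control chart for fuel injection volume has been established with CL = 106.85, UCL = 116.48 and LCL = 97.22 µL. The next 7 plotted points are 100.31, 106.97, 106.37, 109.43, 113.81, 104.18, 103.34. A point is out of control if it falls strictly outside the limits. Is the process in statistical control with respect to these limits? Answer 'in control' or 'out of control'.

All 7 points lie within [97.22, 116.48].

in control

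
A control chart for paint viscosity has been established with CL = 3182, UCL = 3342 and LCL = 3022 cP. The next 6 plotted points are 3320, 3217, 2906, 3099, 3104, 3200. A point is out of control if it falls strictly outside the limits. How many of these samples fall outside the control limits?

1

Compare each point to [3022, 3342]: sample 3 = 2906 < LCL.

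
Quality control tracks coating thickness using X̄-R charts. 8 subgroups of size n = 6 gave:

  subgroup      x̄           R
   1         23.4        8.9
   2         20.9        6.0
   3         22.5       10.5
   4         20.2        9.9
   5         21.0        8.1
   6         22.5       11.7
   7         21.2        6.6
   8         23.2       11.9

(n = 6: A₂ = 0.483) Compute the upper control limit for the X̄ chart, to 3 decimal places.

X̄̄ = (23.4 + 20.9 + 22.5 + 20.2 + 21.0 + 22.5 + 21.2 + 23.2) / 8 = 174.9000 / 8 = 21.8625
R̄ = (8.9 + 6.0 + 10.5 + 9.9 + 8.1 + 11.7 + 6.6 + 11.9) / 8 = 73.6000 / 8 = 9.2000
UCL = X̄̄ + A₂·R̄ = 21.8625 + 0.483 × 9.2000 = 26.3061

26.306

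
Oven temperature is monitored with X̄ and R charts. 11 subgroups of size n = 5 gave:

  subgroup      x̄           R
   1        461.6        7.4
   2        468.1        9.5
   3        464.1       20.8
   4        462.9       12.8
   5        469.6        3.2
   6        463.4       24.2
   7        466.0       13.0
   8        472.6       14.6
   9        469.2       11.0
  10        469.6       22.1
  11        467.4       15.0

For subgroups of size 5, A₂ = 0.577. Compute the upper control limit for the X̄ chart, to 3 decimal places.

474.830

X̄̄ = (461.6 + 468.1 + 464.1 + 462.9 + 469.6 + 463.4 + 466.0 + 472.6 + 469.2 + 469.6 + 467.4) / 11 = 5134.5000 / 11 = 466.7727
R̄ = (7.4 + 9.5 + 20.8 + 12.8 + 3.2 + 24.2 + 13.0 + 14.6 + 11.0 + 22.1 + 15.0) / 11 = 153.6000 / 11 = 13.9636
UCL = X̄̄ + A₂·R̄ = 466.7727 + 0.577 × 13.9636 = 474.8297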